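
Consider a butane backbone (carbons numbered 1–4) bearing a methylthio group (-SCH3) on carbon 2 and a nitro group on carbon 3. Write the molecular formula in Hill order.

Atom tally by fragment:
  CH3 → C:1 H:3
  CH(SCH3) → C:2 H:4 S:1
  CH(NO2) → C:1 H:1 N:1 O:2
  CH3 → C:1 H:3
Element totals:
  C: 5
  H: 11
  N: 1
  O: 2
  S: 1

C5H11NO2S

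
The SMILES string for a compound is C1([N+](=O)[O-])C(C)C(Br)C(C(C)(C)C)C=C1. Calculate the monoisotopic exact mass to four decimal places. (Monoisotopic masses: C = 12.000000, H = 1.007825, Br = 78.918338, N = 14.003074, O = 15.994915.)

Atom tally by fragment:
  cyclohexene ring core → C:6 H:10
  (− 4 ring H displaced by substituents)
  + NO2 → N:1 O:2
  + CH3 → C:1 H:3
  + Br → Br:1
  + C(CH3)3 → C:4 H:9
Element totals:
  C: 11
  H: 18
  Br: 1
  N: 1
  O: 2
Molecular formula: C11H18BrNO2.
  M = 11(12.0) + 18(1.007825) + 78.918338 + 14.003074 + 2(15.994915)
    = 132.000000 + 18.140850 + 78.918338 + 14.003074 + 31.989830 = 275.052092

275.0521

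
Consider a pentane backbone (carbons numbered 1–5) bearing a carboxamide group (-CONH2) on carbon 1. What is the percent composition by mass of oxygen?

Atom tally by fragment:
  H2NOCCH2 → C:2 H:4 O:1 N:1
  CH2 → C:1 H:2
  CH2 → C:1 H:2
  CH2 → C:1 H:2
  CH3 → C:1 H:3
Element totals:
  C: 6
  H: 13
  N: 1
  O: 1
Molecular formula: C6H13NO.
Molar mass = 115.176 g/mol.
Mass from O: 1 × 15.999 = 15.999 g/mol.
%O = 15.999 / 115.176 × 100 = 13.89%.

13.89%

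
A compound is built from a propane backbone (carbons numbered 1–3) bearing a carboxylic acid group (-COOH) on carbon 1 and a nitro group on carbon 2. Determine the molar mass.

133.10 g/mol

Atom tally by fragment:
  HOOCCH2 → C:2 H:3 O:2
  CH(NO2) → C:1 H:1 N:1 O:2
  CH3 → C:1 H:3
Element totals:
  C: 4
  H: 7
  N: 1
  O: 4
Molecular formula: C4H7NO4.
  M = 4(12.011) + 7(1.008) + 14.007 + 4(15.999)
    = 48.044 + 7.056 + 14.007 + 63.996 = 133.103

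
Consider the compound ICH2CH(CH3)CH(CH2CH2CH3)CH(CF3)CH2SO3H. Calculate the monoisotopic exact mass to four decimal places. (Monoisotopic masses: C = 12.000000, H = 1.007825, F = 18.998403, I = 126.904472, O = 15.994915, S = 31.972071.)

401.9973

Atom tally by fragment:
  ICH2 → C:1 H:2 I:1
  CH(CH3) → C:2 H:4
  CH(CH2CH2CH3) → C:4 H:8
  CH(CF3) → C:2 H:1 F:3
  CH2SO3H → C:1 H:3 S:1 O:3
Element totals:
  C: 10
  H: 18
  F: 3
  I: 1
  O: 3
  S: 1
Molecular formula: C10H18F3IO3S.
  M = 10(12.0) + 18(1.007825) + 3(18.998403) + 126.904472 + 3(15.994915) + 31.972071
    = 120.000000 + 18.140850 + 56.995209 + 126.904472 + 47.984745 + 31.972071 = 401.997347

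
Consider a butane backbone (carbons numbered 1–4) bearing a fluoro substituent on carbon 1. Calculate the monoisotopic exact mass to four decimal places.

Atom tally by fragment:
  FCH2 → C:1 H:2 F:1
  CH2 → C:1 H:2
  CH2 → C:1 H:2
  CH3 → C:1 H:3
Element totals:
  C: 4
  H: 9
  F: 1
Molecular formula: C4H9F.
  M = 4(12.0) + 9(1.007825) + 18.998403
    = 48.000000 + 9.070425 + 18.998403 = 76.068828

76.0688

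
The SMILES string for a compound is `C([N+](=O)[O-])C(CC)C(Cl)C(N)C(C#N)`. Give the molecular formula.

Atom tally by fragment:
  O2NCH2 → C:1 H:2 N:1 O:2
  CH(C2H5) → C:3 H:6
  CH(Cl) → C:1 H:1 Cl:1
  CH(NH2) → C:1 H:3 N:1
  CH2CN → C:2 H:2 N:1
Element totals:
  C: 8
  H: 14
  Cl: 1
  N: 3
  O: 2

C8H14ClN3O2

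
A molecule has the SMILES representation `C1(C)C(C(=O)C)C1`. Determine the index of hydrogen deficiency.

Atom tally by fragment:
  cyclopropane ring core → C:3 H:6
  (− 2 ring H displaced by substituents)
  + CH3 → C:1 H:3
  + COCH3 → C:2 H:3 O:1
Element totals:
  C: 6
  H: 10
  O: 1
Molecular formula: C6H10O.
DoU = (2C + 2 + N − H − X) / 2 = (2·6 + 2 + 0 − 10 − 0) / 2 = 2.

2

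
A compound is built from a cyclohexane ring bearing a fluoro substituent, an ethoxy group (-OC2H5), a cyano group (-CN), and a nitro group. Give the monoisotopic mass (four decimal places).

216.0910

Atom tally by fragment:
  cyclohexane ring core → C:6 H:12
  (− 4 ring H displaced by substituents)
  + F → F:1
  + OC2H5 → C:2 H:5 O:1
  + CN → C:1 N:1
  + NO2 → N:1 O:2
Element totals:
  C: 9
  H: 13
  F: 1
  N: 2
  O: 3
Molecular formula: C9H13FN2O3.
  M = 9(12.0) + 13(1.007825) + 18.998403 + 2(14.003074) + 3(15.994915)
    = 108.000000 + 13.101725 + 18.998403 + 28.006148 + 47.984745 = 216.091021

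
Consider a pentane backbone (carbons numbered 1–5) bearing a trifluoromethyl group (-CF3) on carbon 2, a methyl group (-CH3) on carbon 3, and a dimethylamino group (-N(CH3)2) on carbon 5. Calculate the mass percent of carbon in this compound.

54.80%

Atom tally by fragment:
  CH3 → C:1 H:3
  CH(CF3) → C:2 H:1 F:3
  CH(CH3) → C:2 H:4
  CH2 → C:1 H:2
  CH2N(CH3)2 → C:3 H:8 N:1
Element totals:
  C: 9
  H: 18
  F: 3
  N: 1
Molecular formula: C9H18F3N.
Molar mass = 197.244 g/mol.
Mass from C: 9 × 12.011 = 108.099 g/mol.
%C = 108.099 / 197.244 × 100 = 54.80%.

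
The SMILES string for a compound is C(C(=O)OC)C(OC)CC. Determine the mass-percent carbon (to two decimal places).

Atom tally by fragment:
  CH3OOCCH2 → C:3 H:5 O:2
  CH(OCH3) → C:2 H:4 O:1
  CH2 → C:1 H:2
  CH3 → C:1 H:3
Element totals:
  C: 7
  H: 14
  O: 3
Molecular formula: C7H14O3.
Molar mass = 146.186 g/mol.
Mass from C: 7 × 12.011 = 84.077 g/mol.
%C = 84.077 / 146.186 × 100 = 57.51%.

57.51%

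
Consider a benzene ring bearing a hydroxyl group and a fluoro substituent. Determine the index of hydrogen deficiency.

4

Atom tally by fragment:
  benzene ring core → C:6 H:6
  (− 2 ring H displaced by substituents)
  + OH → O:1 H:1
  + F → F:1
Element totals:
  C: 6
  H: 5
  F: 1
  O: 1
Molecular formula: C6H5FO.
DoU = (2C + 2 + N − H − X) / 2 = (2·6 + 2 + 0 − 5 − 1) / 2 = 4.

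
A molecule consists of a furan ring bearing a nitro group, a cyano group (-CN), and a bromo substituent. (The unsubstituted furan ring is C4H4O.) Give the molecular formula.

Atom tally by fragment:
  furan ring core → C:4 H:4 O:1
  (− 3 ring H displaced by substituents)
  + NO2 → N:1 O:2
  + CN → C:1 N:1
  + Br → Br:1
Element totals:
  C: 5
  H: 1
  Br: 1
  N: 2
  O: 3

C5HBrN2O3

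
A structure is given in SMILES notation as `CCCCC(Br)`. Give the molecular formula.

Atom tally by fragment:
  CH3 → C:1 H:3
  CH2 → C:1 H:2
  CH2 → C:1 H:2
  CH2 → C:1 H:2
  CH2Br → C:1 H:2 Br:1
Element totals:
  C: 5
  H: 11
  Br: 1

C5H11Br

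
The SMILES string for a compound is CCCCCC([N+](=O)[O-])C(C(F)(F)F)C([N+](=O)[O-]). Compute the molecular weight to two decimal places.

Atom tally by fragment:
  CH3 → C:1 H:3
  CH2 → C:1 H:2
  CH2 → C:1 H:2
  CH2 → C:1 H:2
  CH2 → C:1 H:2
  CH(NO2) → C:1 H:1 N:1 O:2
  CH(CF3) → C:2 H:1 F:3
  CH2NO2 → C:1 H:2 N:1 O:2
Element totals:
  C: 9
  H: 15
  F: 3
  N: 2
  O: 4
Molecular formula: C9H15F3N2O4.
  M = 9(12.011) + 15(1.008) + 3(18.998) + 2(14.007) + 4(15.999)
    = 108.099 + 15.120 + 56.994 + 28.014 + 63.996 = 272.223

272.22 g/mol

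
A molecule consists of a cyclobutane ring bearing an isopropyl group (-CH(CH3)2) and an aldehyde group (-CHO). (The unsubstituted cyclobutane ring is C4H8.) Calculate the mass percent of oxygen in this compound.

Atom tally by fragment:
  cyclobutane ring core → C:4 H:8
  (− 2 ring H displaced by substituents)
  + CH(CH3)2 → C:3 H:7
  + CHO → C:1 H:1 O:1
Element totals:
  C: 8
  H: 14
  O: 1
Molecular formula: C8H14O.
Molar mass = 126.199 g/mol.
Mass from O: 1 × 15.999 = 15.999 g/mol.
%O = 15.999 / 126.199 × 100 = 12.68%.

12.68%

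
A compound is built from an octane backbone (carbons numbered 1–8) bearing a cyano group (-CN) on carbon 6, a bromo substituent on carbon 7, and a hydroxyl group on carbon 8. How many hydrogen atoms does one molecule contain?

Atom tally by fragment:
  CH3 → C:1 H:3
  CH2 → C:1 H:2
  CH2 → C:1 H:2
  CH2 → C:1 H:2
  CH2 → C:1 H:2
  CH(CN) → C:2 H:1 N:1
  CH(Br) → C:1 H:1 Br:1
  CH2OH → C:1 H:3 O:1
Element totals:
  C: 9
  H: 16
  Br: 1
  N: 1
  O: 1

16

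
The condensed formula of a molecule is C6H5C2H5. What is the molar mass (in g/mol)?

Element totals:
  C: 8
  H: 10
Molecular formula: C8H10.
  M = 8(12.011) + 10(1.008)
    = 96.088 + 10.080 = 106.168

106.17 g/mol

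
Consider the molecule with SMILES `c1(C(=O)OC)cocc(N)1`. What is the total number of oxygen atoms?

Atom tally by fragment:
  furan ring core → C:4 H:4 O:1
  (− 2 ring H displaced by substituents)
  + COOCH3 → C:2 H:3 O:2
  + NH2 → N:1 H:2
Element totals:
  C: 6
  H: 7
  N: 1
  O: 3

3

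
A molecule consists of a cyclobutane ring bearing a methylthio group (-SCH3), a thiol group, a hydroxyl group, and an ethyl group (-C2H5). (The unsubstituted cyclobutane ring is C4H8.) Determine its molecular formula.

Atom tally by fragment:
  cyclobutane ring core → C:4 H:8
  (− 4 ring H displaced by substituents)
  + SCH3 → C:1 H:3 S:1
  + SH → S:1 H:1
  + OH → O:1 H:1
  + C2H5 → C:2 H:5
Element totals:
  C: 7
  H: 14
  O: 1
  S: 2

C7H14OS2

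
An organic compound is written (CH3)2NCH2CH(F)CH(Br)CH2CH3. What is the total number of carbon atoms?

7

Element totals:
  C: 7
  H: 15
  Br: 1
  F: 1
  N: 1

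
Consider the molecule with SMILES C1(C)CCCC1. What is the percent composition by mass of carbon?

Atom tally by fragment:
  cyclopentane ring core → C:5 H:10
  (− 1 ring H displaced by substituents)
  + CH3 → C:1 H:3
Element totals:
  C: 6
  H: 12
Molecular formula: C6H12.
Molar mass = 84.162 g/mol.
Mass from C: 6 × 12.011 = 72.066 g/mol.
%C = 72.066 / 84.162 × 100 = 85.63%.

85.63%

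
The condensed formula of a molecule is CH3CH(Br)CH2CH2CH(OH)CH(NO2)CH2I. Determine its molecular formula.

Atom tally by fragment:
  CH3 → C:1 H:3
  CH(Br) → C:1 H:1 Br:1
  CH2 → C:1 H:2
  CH2 → C:1 H:2
  CH(OH) → C:1 H:2 O:1
  CH(NO2) → C:1 H:1 N:1 O:2
  CH2I → C:1 H:2 I:1
Element totals:
  C: 7
  H: 13
  Br: 1
  I: 1
  N: 1
  O: 3

C7H13BrINO3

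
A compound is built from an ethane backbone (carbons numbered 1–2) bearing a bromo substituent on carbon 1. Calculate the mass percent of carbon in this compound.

Atom tally by fragment:
  BrCH2 → C:1 H:2 Br:1
  CH3 → C:1 H:3
Element totals:
  C: 2
  H: 5
  Br: 1
Molecular formula: C2H5Br.
Molar mass = 108.966 g/mol.
Mass from C: 2 × 12.011 = 24.022 g/mol.
%C = 24.022 / 108.966 × 100 = 22.05%.

22.05%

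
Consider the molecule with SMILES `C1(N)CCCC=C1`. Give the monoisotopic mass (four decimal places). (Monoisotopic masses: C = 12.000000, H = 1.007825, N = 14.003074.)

Atom tally by fragment:
  cyclohexene ring core → C:6 H:10
  (− 1 ring H displaced by substituents)
  + NH2 → N:1 H:2
Element totals:
  C: 6
  H: 11
  N: 1
Molecular formula: C6H11N.
  M = 6(12.0) + 11(1.007825) + 14.003074
    = 72.000000 + 11.086075 + 14.003074 = 97.089149

97.0891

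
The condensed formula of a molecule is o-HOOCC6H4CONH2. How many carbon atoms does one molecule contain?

Atom tally by fragment:
  benzene ring core → C:6 H:6
  (− 2 ring H displaced by substituents)
  + COOH → C:1 H:1 O:2
  + CONH2 → C:1 H:2 O:1 N:1
Element totals:
  C: 8
  H: 7
  N: 1
  O: 3

8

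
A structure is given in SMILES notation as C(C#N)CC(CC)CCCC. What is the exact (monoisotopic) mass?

153.1517

Atom tally by fragment:
  NCCH2 → C:2 H:2 N:1
  CH2 → C:1 H:2
  CH(C2H5) → C:3 H:6
  CH2 → C:1 H:2
  CH2 → C:1 H:2
  CH2 → C:1 H:2
  CH3 → C:1 H:3
Element totals:
  C: 10
  H: 19
  N: 1
Molecular formula: C10H19N.
  M = 10(12.0) + 19(1.007825) + 14.003074
    = 120.000000 + 19.148675 + 14.003074 = 153.151749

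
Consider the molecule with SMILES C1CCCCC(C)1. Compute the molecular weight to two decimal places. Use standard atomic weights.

98.19 g/mol

Atom tally by fragment:
  cyclohexane ring core → C:6 H:12
  (− 1 ring H displaced by substituents)
  + CH3 → C:1 H:3
Element totals:
  C: 7
  H: 14
Molecular formula: C7H14.
  M = 7(12.011) + 14(1.008)
    = 84.077 + 14.112 = 98.189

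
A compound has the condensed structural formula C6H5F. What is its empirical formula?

Atom tally by fragment:
  benzene ring core → C:6 H:6
  (− 1 ring H displaced by substituents)
  + F → F:1
Element totals:
  C: 6
  H: 5
  F: 1
Molecular formula: C6H5F.
gcd of subscripts (6, 1, 5) = 1, so the empirical formula equals the molecular formula.

C6H5F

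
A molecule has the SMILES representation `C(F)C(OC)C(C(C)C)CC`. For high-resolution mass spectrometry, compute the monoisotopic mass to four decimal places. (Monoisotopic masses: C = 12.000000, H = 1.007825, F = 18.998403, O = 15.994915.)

162.1420

Atom tally by fragment:
  FCH2 → C:1 H:2 F:1
  CH(OCH3) → C:2 H:4 O:1
  CH(CH(CH3)2) → C:4 H:8
  CH2 → C:1 H:2
  CH3 → C:1 H:3
Element totals:
  C: 9
  H: 19
  F: 1
  O: 1
Molecular formula: C9H19FO.
  M = 9(12.0) + 19(1.007825) + 18.998403 + 15.994915
    = 108.000000 + 19.148675 + 18.998403 + 15.994915 = 162.141993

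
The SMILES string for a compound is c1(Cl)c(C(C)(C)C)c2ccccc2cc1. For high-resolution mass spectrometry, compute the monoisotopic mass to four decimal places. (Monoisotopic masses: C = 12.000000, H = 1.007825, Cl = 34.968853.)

218.0862

Atom tally by fragment:
  naphthalene ring system core → C:10 H:8
  (− 2 ring H displaced by substituents)
  + Cl → Cl:1
  + C(CH3)3 → C:4 H:9
Element totals:
  C: 14
  H: 15
  Cl: 1
Molecular formula: C14H15Cl.
  M = 14(12.0) + 15(1.007825) + 34.968853
    = 168.000000 + 15.117375 + 34.968853 = 218.086228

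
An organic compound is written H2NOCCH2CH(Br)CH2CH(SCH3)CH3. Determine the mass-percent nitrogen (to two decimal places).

5.83%

Element totals:
  C: 7
  H: 14
  Br: 1
  N: 1
  O: 1
  S: 1
Molecular formula: C7H14BrNOS.
Molar mass = 240.159 g/mol.
Mass from N: 1 × 14.007 = 14.007 g/mol.
%N = 14.007 / 240.159 × 100 = 5.83%.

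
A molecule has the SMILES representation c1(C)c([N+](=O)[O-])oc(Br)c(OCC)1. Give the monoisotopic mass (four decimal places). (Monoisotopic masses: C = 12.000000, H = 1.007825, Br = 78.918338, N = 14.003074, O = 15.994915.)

248.9637

Atom tally by fragment:
  furan ring core → C:4 H:4 O:1
  (− 4 ring H displaced by substituents)
  + CH3 → C:1 H:3
  + NO2 → N:1 O:2
  + Br → Br:1
  + OC2H5 → C:2 H:5 O:1
Element totals:
  C: 7
  H: 8
  Br: 1
  N: 1
  O: 4
Molecular formula: C7H8BrNO4.
  M = 7(12.0) + 8(1.007825) + 78.918338 + 14.003074 + 4(15.994915)
    = 84.000000 + 8.062600 + 78.918338 + 14.003074 + 63.979660 = 248.963672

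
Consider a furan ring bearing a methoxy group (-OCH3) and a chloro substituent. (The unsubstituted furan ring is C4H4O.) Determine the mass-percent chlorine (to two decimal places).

26.75%

Atom tally by fragment:
  furan ring core → C:4 H:4 O:1
  (− 2 ring H displaced by substituents)
  + OCH3 → C:1 H:3 O:1
  + Cl → Cl:1
Element totals:
  C: 5
  H: 5
  Cl: 1
  O: 2
Molecular formula: C5H5ClO2.
Molar mass = 132.543 g/mol.
Mass from Cl: 1 × 35.45 = 35.450 g/mol.
%Cl = 35.450 / 132.543 × 100 = 26.75%.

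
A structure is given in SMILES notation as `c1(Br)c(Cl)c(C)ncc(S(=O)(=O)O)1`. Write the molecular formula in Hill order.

Atom tally by fragment:
  pyridine ring core → C:5 H:5 N:1
  (− 4 ring H displaced by substituents)
  + Br → Br:1
  + Cl → Cl:1
  + CH3 → C:1 H:3
  + SO3H → S:1 O:3 H:1
Element totals:
  C: 6
  H: 5
  Br: 1
  Cl: 1
  N: 1
  O: 3
  S: 1

C6H5BrClNO3S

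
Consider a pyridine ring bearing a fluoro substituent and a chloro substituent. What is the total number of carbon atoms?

Atom tally by fragment:
  pyridine ring core → C:5 H:5 N:1
  (− 2 ring H displaced by substituents)
  + F → F:1
  + Cl → Cl:1
Element totals:
  C: 5
  H: 3
  Cl: 1
  F: 1
  N: 1

5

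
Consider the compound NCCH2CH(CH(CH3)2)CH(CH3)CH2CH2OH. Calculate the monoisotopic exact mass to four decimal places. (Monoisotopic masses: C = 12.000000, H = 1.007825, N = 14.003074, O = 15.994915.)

Element totals:
  C: 10
  H: 19
  N: 1
  O: 1
Molecular formula: C10H19NO.
  M = 10(12.0) + 19(1.007825) + 14.003074 + 15.994915
    = 120.000000 + 19.148675 + 14.003074 + 15.994915 = 169.146664

169.1467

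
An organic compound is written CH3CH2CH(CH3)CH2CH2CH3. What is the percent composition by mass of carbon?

83.90%

Atom tally by fragment:
  CH3 → C:1 H:3
  CH2 → C:1 H:2
  CH(CH3) → C:2 H:4
  CH2 → C:1 H:2
  CH2 → C:1 H:2
  CH3 → C:1 H:3
Element totals:
  C: 7
  H: 16
Molecular formula: C7H16.
Molar mass = 100.205 g/mol.
Mass from C: 7 × 12.011 = 84.077 g/mol.
%C = 84.077 / 100.205 × 100 = 83.90%.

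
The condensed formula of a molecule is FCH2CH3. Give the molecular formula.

C2H5F

Atom tally by fragment:
  FCH2 → C:1 H:2 F:1
  CH3 → C:1 H:3
Element totals:
  C: 2
  H: 5
  F: 1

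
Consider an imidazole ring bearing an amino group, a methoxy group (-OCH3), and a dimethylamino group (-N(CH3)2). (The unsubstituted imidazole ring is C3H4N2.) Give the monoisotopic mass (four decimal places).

156.1011

Atom tally by fragment:
  imidazole ring core → C:3 H:4 N:2
  (− 3 ring H displaced by substituents)
  + NH2 → N:1 H:2
  + OCH3 → C:1 H:3 O:1
  + N(CH3)2 → N:1 C:2 H:6
Element totals:
  C: 6
  H: 12
  N: 4
  O: 1
Molecular formula: C6H12N4O.
  M = 6(12.0) + 12(1.007825) + 4(14.003074) + 15.994915
    = 72.000000 + 12.093900 + 56.012296 + 15.994915 = 156.101111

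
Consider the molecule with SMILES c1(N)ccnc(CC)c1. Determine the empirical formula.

C7H10N2

Atom tally by fragment:
  pyridine ring core → C:5 H:5 N:1
  (− 2 ring H displaced by substituents)
  + NH2 → N:1 H:2
  + C2H5 → C:2 H:5
Element totals:
  C: 7
  H: 10
  N: 2
Molecular formula: C7H10N2.
gcd of subscripts (7, 10, 2) = 1, so the empirical formula equals the molecular formula.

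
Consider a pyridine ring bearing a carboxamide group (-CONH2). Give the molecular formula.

C6H6N2O

Atom tally by fragment:
  pyridine ring core → C:5 H:5 N:1
  (− 1 ring H displaced by substituents)
  + CONH2 → C:1 H:2 O:1 N:1
Element totals:
  C: 6
  H: 6
  N: 2
  O: 1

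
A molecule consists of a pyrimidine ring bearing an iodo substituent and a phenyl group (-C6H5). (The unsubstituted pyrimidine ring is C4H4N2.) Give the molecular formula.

Atom tally by fragment:
  pyrimidine ring core → C:4 H:4 N:2
  (− 2 ring H displaced by substituents)
  + I → I:1
  + C6H5 → C:6 H:5
Element totals:
  C: 10
  H: 7
  I: 1
  N: 2

C10H7IN2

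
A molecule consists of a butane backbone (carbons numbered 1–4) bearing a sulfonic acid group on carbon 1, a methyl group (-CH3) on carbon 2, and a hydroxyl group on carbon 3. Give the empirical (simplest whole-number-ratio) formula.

Atom tally by fragment:
  HO3SCH2 → C:1 H:3 S:1 O:3
  CH(CH3) → C:2 H:4
  CH(OH) → C:1 H:2 O:1
  CH3 → C:1 H:3
Element totals:
  C: 5
  H: 12
  O: 4
  S: 1
Molecular formula: C5H12O4S.
gcd of subscripts (5, 12, 4, 1) = 1, so the empirical formula equals the molecular formula.

C5H12O4S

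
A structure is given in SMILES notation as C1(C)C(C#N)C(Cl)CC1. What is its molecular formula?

Atom tally by fragment:
  cyclopentane ring core → C:5 H:10
  (− 3 ring H displaced by substituents)
  + CH3 → C:1 H:3
  + CN → C:1 N:1
  + Cl → Cl:1
Element totals:
  C: 7
  H: 10
  Cl: 1
  N: 1

C7H10ClN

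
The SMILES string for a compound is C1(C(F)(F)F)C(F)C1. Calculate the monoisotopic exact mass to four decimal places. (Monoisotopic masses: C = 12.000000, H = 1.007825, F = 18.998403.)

Atom tally by fragment:
  cyclopropane ring core → C:3 H:6
  (− 2 ring H displaced by substituents)
  + CF3 → C:1 F:3
  + F → F:1
Element totals:
  C: 4
  H: 4
  F: 4
Molecular formula: C4H4F4.
  M = 4(12.0) + 4(1.007825) + 4(18.998403)
    = 48.000000 + 4.031300 + 75.993612 = 128.024912

128.0249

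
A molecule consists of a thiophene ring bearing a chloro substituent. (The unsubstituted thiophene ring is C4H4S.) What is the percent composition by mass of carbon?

40.52%

Atom tally by fragment:
  thiophene ring core → C:4 H:4 S:1
  (− 1 ring H displaced by substituents)
  + Cl → Cl:1
Element totals:
  C: 4
  H: 3
  Cl: 1
  S: 1
Molecular formula: C4H3ClS.
Molar mass = 118.578 g/mol.
Mass from C: 4 × 12.011 = 48.044 g/mol.
%C = 48.044 / 118.578 × 100 = 40.52%.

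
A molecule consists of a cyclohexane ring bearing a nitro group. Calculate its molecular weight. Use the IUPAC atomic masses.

Atom tally by fragment:
  cyclohexane ring core → C:6 H:12
  (− 1 ring H displaced by substituents)
  + NO2 → N:1 O:2
Element totals:
  C: 6
  H: 11
  N: 1
  O: 2
Molecular formula: C6H11NO2.
  M = 6(12.011) + 11(1.008) + 14.007 + 2(15.999)
    = 72.066 + 11.088 + 14.007 + 31.998 = 129.159

129.16 g/mol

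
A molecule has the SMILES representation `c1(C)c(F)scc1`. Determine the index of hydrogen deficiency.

3

Atom tally by fragment:
  thiophene ring core → C:4 H:4 S:1
  (− 2 ring H displaced by substituents)
  + CH3 → C:1 H:3
  + F → F:1
Element totals:
  C: 5
  H: 5
  F: 1
  S: 1
Molecular formula: C5H5FS.
DoU = (2C + 2 + N − H − X) / 2 = (2·5 + 2 + 0 − 5 − 1) / 2 = 3.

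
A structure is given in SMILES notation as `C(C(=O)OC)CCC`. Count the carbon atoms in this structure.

Atom tally by fragment:
  CH3OOCCH2 → C:3 H:5 O:2
  CH2 → C:1 H:2
  CH2 → C:1 H:2
  CH3 → C:1 H:3
Element totals:
  C: 6
  H: 12
  O: 2

6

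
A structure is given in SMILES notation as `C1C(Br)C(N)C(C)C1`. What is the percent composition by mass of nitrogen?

Atom tally by fragment:
  cyclopentane ring core → C:5 H:10
  (− 3 ring H displaced by substituents)
  + Br → Br:1
  + NH2 → N:1 H:2
  + CH3 → C:1 H:3
Element totals:
  C: 6
  H: 12
  Br: 1
  N: 1
Molecular formula: C6H12BrN.
Molar mass = 178.073 g/mol.
Mass from N: 1 × 14.007 = 14.007 g/mol.
%N = 14.007 / 178.073 × 100 = 7.87%.

7.87%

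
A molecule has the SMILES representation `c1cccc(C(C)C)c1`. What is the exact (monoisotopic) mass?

120.0939

Atom tally by fragment:
  benzene ring core → C:6 H:6
  (− 1 ring H displaced by substituents)
  + CH(CH3)2 → C:3 H:7
Element totals:
  C: 9
  H: 12
Molecular formula: C9H12.
  M = 9(12.0) + 12(1.007825)
    = 108.000000 + 12.093900 = 120.093900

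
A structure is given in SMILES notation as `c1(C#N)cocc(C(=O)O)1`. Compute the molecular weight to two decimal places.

137.09 g/mol

Atom tally by fragment:
  furan ring core → C:4 H:4 O:1
  (− 2 ring H displaced by substituents)
  + CN → C:1 N:1
  + COOH → C:1 H:1 O:2
Element totals:
  C: 6
  H: 3
  N: 1
  O: 3
Molecular formula: C6H3NO3.
  M = 6(12.011) + 3(1.008) + 14.007 + 3(15.999)
    = 72.066 + 3.024 + 14.007 + 47.997 = 137.094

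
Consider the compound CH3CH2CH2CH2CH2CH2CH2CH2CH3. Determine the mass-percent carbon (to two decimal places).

84.28%

Atom tally by fragment:
  CH3 → C:1 H:3
  CH2 → C:1 H:2
  CH2 → C:1 H:2
  CH2 → C:1 H:2
  CH2 → C:1 H:2
  CH2 → C:1 H:2
  CH2 → C:1 H:2
  CH2 → C:1 H:2
  CH3 → C:1 H:3
Element totals:
  C: 9
  H: 20
Molecular formula: C9H20.
Molar mass = 128.259 g/mol.
Mass from C: 9 × 12.011 = 108.099 g/mol.
%C = 108.099 / 128.259 × 100 = 84.28%.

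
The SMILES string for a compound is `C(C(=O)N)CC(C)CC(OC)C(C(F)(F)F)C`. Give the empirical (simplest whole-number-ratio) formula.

C11H20F3NO2

Atom tally by fragment:
  H2NOCCH2 → C:2 H:4 O:1 N:1
  CH2 → C:1 H:2
  CH(CH3) → C:2 H:4
  CH2 → C:1 H:2
  CH(OCH3) → C:2 H:4 O:1
  CH(CF3) → C:2 H:1 F:3
  CH3 → C:1 H:3
Element totals:
  C: 11
  H: 20
  F: 3
  N: 1
  O: 2
Molecular formula: C11H20F3NO2.
gcd of subscripts (11, 3, 20, 1, 2) = 1, so the empirical formula equals the molecular formula.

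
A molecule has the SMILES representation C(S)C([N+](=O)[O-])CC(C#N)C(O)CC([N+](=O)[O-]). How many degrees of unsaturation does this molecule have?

4

Atom tally by fragment:
  HSCH2 → C:1 H:3 S:1
  CH(NO2) → C:1 H:1 N:1 O:2
  CH2 → C:1 H:2
  CH(CN) → C:2 H:1 N:1
  CH(OH) → C:1 H:2 O:1
  CH2 → C:1 H:2
  CH2NO2 → C:1 H:2 N:1 O:2
Element totals:
  C: 8
  H: 13
  N: 3
  O: 5
  S: 1
Molecular formula: C8H13N3O5S.
DoU = (2C + 2 + N − H − X) / 2 = (2·8 + 2 + 3 − 13 − 0) / 2 = 4.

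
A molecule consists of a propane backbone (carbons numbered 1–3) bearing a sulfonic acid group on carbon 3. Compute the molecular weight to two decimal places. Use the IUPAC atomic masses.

124.15 g/mol

Atom tally by fragment:
  CH3 → C:1 H:3
  CH2 → C:1 H:2
  CH2SO3H → C:1 H:3 S:1 O:3
Element totals:
  C: 3
  H: 8
  O: 3
  S: 1
Molecular formula: C3H8O3S.
  M = 3(12.011) + 8(1.008) + 3(15.999) + 32.06
    = 36.033 + 8.064 + 47.997 + 32.060 = 124.154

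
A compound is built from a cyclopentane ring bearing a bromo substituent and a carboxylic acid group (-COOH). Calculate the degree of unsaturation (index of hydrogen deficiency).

2

Atom tally by fragment:
  cyclopentane ring core → C:5 H:10
  (− 2 ring H displaced by substituents)
  + Br → Br:1
  + COOH → C:1 H:1 O:2
Element totals:
  C: 6
  H: 9
  Br: 1
  O: 2
Molecular formula: C6H9BrO2.
DoU = (2C + 2 + N − H − X) / 2 = (2·6 + 2 + 0 − 9 − 1) / 2 = 2.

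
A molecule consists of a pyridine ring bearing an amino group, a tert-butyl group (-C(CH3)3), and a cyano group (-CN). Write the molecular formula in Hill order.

Atom tally by fragment:
  pyridine ring core → C:5 H:5 N:1
  (− 3 ring H displaced by substituents)
  + NH2 → N:1 H:2
  + C(CH3)3 → C:4 H:9
  + CN → C:1 N:1
Element totals:
  C: 10
  H: 13
  N: 3

C10H13N3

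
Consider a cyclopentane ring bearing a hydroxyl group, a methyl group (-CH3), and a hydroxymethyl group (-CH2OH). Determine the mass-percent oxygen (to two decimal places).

Atom tally by fragment:
  cyclopentane ring core → C:5 H:10
  (− 3 ring H displaced by substituents)
  + OH → O:1 H:1
  + CH3 → C:1 H:3
  + CH2OH → C:1 H:3 O:1
Element totals:
  C: 7
  H: 14
  O: 2
Molecular formula: C7H14O2.
Molar mass = 130.187 g/mol.
Mass from O: 2 × 15.999 = 31.998 g/mol.
%O = 31.998 / 130.187 × 100 = 24.58%.

24.58%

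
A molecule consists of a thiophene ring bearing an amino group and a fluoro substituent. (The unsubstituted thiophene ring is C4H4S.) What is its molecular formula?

C4H4FNS

Atom tally by fragment:
  thiophene ring core → C:4 H:4 S:1
  (− 2 ring H displaced by substituents)
  + NH2 → N:1 H:2
  + F → F:1
Element totals:
  C: 4
  H: 4
  F: 1
  N: 1
  S: 1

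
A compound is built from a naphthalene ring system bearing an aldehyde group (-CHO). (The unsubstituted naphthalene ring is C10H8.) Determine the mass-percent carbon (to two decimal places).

Atom tally by fragment:
  naphthalene ring system core → C:10 H:8
  (− 1 ring H displaced by substituents)
  + CHO → C:1 H:1 O:1
Element totals:
  C: 11
  H: 8
  O: 1
Molecular formula: C11H8O.
Molar mass = 156.184 g/mol.
Mass from C: 11 × 12.011 = 132.121 g/mol.
%C = 132.121 / 156.184 × 100 = 84.59%.

84.59%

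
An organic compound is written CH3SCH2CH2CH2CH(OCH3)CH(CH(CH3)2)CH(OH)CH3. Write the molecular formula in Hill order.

Atom tally by fragment:
  CH3SCH2 → C:2 H:5 S:1
  CH2 → C:1 H:2
  CH2 → C:1 H:2
  CH(OCH3) → C:2 H:4 O:1
  CH(CH(CH3)2) → C:4 H:8
  CH(OH) → C:1 H:2 O:1
  CH3 → C:1 H:3
Element totals:
  C: 12
  H: 26
  O: 2
  S: 1

C12H26O2S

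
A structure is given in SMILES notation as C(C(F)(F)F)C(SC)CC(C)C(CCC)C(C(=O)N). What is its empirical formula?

Atom tally by fragment:
  F3CCH2 → C:2 H:2 F:3
  CH(SCH3) → C:2 H:4 S:1
  CH2 → C:1 H:2
  CH(CH3) → C:2 H:4
  CH(CH2CH2CH3) → C:4 H:8
  CH2CONH2 → C:2 H:4 O:1 N:1
Element totals:
  C: 13
  H: 24
  F: 3
  N: 1
  O: 1
  S: 1
Molecular formula: C13H24F3NOS.
gcd of subscripts (13, 3, 24, 1, 1, 1) = 1, so the empirical formula equals the molecular formula.

C13H24F3NOS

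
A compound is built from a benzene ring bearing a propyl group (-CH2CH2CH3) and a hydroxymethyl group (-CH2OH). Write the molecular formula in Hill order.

Atom tally by fragment:
  benzene ring core → C:6 H:6
  (− 2 ring H displaced by substituents)
  + CH2CH2CH3 → C:3 H:7
  + CH2OH → C:1 H:3 O:1
Element totals:
  C: 10
  H: 14
  O: 1

C10H14O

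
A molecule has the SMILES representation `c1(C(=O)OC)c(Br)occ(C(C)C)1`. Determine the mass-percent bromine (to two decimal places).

32.34%

Atom tally by fragment:
  furan ring core → C:4 H:4 O:1
  (− 3 ring H displaced by substituents)
  + COOCH3 → C:2 H:3 O:2
  + Br → Br:1
  + CH(CH3)2 → C:3 H:7
Element totals:
  C: 9
  H: 11
  Br: 1
  O: 3
Molecular formula: C9H11BrO3.
Molar mass = 247.088 g/mol.
Mass from Br: 1 × 79.904 = 79.904 g/mol.
%Br = 79.904 / 247.088 × 100 = 32.34%.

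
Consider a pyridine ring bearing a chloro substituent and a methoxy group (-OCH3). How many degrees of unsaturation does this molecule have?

Atom tally by fragment:
  pyridine ring core → C:5 H:5 N:1
  (− 2 ring H displaced by substituents)
  + Cl → Cl:1
  + OCH3 → C:1 H:3 O:1
Element totals:
  C: 6
  H: 6
  Cl: 1
  N: 1
  O: 1
Molecular formula: C6H6ClNO.
DoU = (2C + 2 + N − H − X) / 2 = (2·6 + 2 + 1 − 6 − 1) / 2 = 4.

4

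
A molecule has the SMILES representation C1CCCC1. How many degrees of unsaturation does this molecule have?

1

Atom tally by fragment:
  cyclopentane ring core → C:5 H:10
Element totals:
  C: 5
  H: 10
Molecular formula: C5H10.
DoU = (2C + 2 + N − H − X) / 2 = (2·5 + 2 + 0 − 10 − 0) / 2 = 1.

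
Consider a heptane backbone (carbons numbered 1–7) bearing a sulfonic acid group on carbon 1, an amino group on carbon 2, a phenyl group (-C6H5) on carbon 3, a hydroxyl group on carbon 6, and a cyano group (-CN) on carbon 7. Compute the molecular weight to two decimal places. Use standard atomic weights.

Atom tally by fragment:
  HO3SCH2 → C:1 H:3 S:1 O:3
  CH(NH2) → C:1 H:3 N:1
  CH(C6H5) → C:7 H:6
  CH2 → C:1 H:2
  CH2 → C:1 H:2
  CH(OH) → C:1 H:2 O:1
  CH2CN → C:2 H:2 N:1
Element totals:
  C: 14
  H: 20
  N: 2
  O: 4
  S: 1
Molecular formula: C14H20N2O4S.
  M = 14(12.011) + 20(1.008) + 2(14.007) + 4(15.999) + 32.06
    = 168.154 + 20.160 + 28.014 + 63.996 + 32.060 = 312.384

312.38 g/mol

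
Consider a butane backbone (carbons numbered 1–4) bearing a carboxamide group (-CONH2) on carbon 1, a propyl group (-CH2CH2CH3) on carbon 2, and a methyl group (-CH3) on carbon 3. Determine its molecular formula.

C9H19NO

Atom tally by fragment:
  H2NOCCH2 → C:2 H:4 O:1 N:1
  CH(CH2CH2CH3) → C:4 H:8
  CH(CH3) → C:2 H:4
  CH3 → C:1 H:3
Element totals:
  C: 9
  H: 19
  N: 1
  O: 1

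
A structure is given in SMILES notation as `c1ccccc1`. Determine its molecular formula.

C6H6

Atom tally by fragment:
  benzene ring core → C:6 H:6
Element totals:
  C: 6
  H: 6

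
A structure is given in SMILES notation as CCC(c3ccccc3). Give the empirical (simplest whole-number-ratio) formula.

C3H4

Atom tally by fragment:
  CH3 → C:1 H:3
  CH2 → C:1 H:2
  CH2C6H5 → C:7 H:7
Element totals:
  C: 9
  H: 12
Molecular formula: C9H12.
gcd of subscripts = 3; dividing each by 3:
  C: 9/3 = 3
  H: 12/3 = 4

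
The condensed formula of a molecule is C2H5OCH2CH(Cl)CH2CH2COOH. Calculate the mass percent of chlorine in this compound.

Element totals:
  C: 7
  H: 13
  Cl: 1
  O: 3
Molecular formula: C7H13ClO3.
Molar mass = 180.628 g/mol.
Mass from Cl: 1 × 35.45 = 35.450 g/mol.
%Cl = 35.450 / 180.628 × 100 = 19.63%.

19.63%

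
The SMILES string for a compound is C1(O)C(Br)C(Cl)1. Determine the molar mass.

171.42 g/mol

Atom tally by fragment:
  cyclopropane ring core → C:3 H:6
  (− 3 ring H displaced by substituents)
  + OH → O:1 H:1
  + Br → Br:1
  + Cl → Cl:1
Element totals:
  C: 3
  H: 4
  Br: 1
  Cl: 1
  O: 1
Molecular formula: C3H4BrClO.
  M = 3(12.011) + 4(1.008) + 79.904 + 35.45 + 15.999
    = 36.033 + 4.032 + 79.904 + 35.450 + 15.999 = 171.418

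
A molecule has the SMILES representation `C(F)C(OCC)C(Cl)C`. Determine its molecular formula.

Atom tally by fragment:
  FCH2 → C:1 H:2 F:1
  CH(OC2H5) → C:3 H:6 O:1
  CH(Cl) → C:1 H:1 Cl:1
  CH3 → C:1 H:3
Element totals:
  C: 6
  H: 12
  Cl: 1
  F: 1
  O: 1

C6H12ClFO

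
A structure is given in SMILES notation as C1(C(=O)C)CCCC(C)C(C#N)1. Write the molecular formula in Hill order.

Atom tally by fragment:
  cyclohexane ring core → C:6 H:12
  (− 3 ring H displaced by substituents)
  + COCH3 → C:2 H:3 O:1
  + CH3 → C:1 H:3
  + CN → C:1 N:1
Element totals:
  C: 10
  H: 15
  N: 1
  O: 1

C10H15NO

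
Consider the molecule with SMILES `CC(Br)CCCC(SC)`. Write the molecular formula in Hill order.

C7H15BrS

Atom tally by fragment:
  CH3 → C:1 H:3
  CH(Br) → C:1 H:1 Br:1
  CH2 → C:1 H:2
  CH2 → C:1 H:2
  CH2 → C:1 H:2
  CH2SCH3 → C:2 H:5 S:1
Element totals:
  C: 7
  H: 15
  Br: 1
  S: 1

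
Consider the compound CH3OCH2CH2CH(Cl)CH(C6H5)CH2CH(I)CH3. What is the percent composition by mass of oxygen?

4.36%

Atom tally by fragment:
  CH3OCH2 → C:2 H:5 O:1
  CH2 → C:1 H:2
  CH(Cl) → C:1 H:1 Cl:1
  CH(C6H5) → C:7 H:6
  CH2 → C:1 H:2
  CH(I) → C:1 H:1 I:1
  CH3 → C:1 H:3
Element totals:
  C: 14
  H: 20
  Cl: 1
  I: 1
  O: 1
Molecular formula: C14H20ClIO.
Molar mass = 366.667 g/mol.
Mass from O: 1 × 15.999 = 15.999 g/mol.
%O = 15.999 / 366.667 × 100 = 4.36%.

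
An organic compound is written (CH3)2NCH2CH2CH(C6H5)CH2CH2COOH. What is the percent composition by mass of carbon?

71.46%

Atom tally by fragment:
  (CH3)2NCH2 → C:3 H:8 N:1
  CH2 → C:1 H:2
  CH(C6H5) → C:7 H:6
  CH2 → C:1 H:2
  CH2COOH → C:2 H:3 O:2
Element totals:
  C: 14
  H: 21
  N: 1
  O: 2
Molecular formula: C14H21NO2.
Molar mass = 235.327 g/mol.
Mass from C: 14 × 12.011 = 168.154 g/mol.
%C = 168.154 / 235.327 × 100 = 71.46%.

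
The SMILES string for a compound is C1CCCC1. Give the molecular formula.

C5H10

Atom tally by fragment:
  cyclopentane ring core → C:5 H:10
Element totals:
  C: 5
  H: 10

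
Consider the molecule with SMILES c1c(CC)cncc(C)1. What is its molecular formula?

Atom tally by fragment:
  pyridine ring core → C:5 H:5 N:1
  (− 2 ring H displaced by substituents)
  + C2H5 → C:2 H:5
  + CH3 → C:1 H:3
Element totals:
  C: 8
  H: 11
  N: 1

C8H11N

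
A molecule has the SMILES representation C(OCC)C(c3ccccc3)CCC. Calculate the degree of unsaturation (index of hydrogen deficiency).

Atom tally by fragment:
  C2H5OCH2 → C:3 H:7 O:1
  CH(C6H5) → C:7 H:6
  CH2 → C:1 H:2
  CH2 → C:1 H:2
  CH3 → C:1 H:3
Element totals:
  C: 13
  H: 20
  O: 1
Molecular formula: C13H20O.
DoU = (2C + 2 + N − H − X) / 2 = (2·13 + 2 + 0 − 20 − 0) / 2 = 4.

4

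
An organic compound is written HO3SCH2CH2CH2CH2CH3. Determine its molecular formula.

C5H12O3S

Element totals:
  C: 5
  H: 12
  O: 3
  S: 1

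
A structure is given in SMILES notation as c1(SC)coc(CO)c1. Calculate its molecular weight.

144.19 g/mol

Atom tally by fragment:
  furan ring core → C:4 H:4 O:1
  (− 2 ring H displaced by substituents)
  + SCH3 → C:1 H:3 S:1
  + CH2OH → C:1 H:3 O:1
Element totals:
  C: 6
  H: 8
  O: 2
  S: 1
Molecular formula: C6H8O2S.
  M = 6(12.011) + 8(1.008) + 2(15.999) + 32.06
    = 72.066 + 8.064 + 31.998 + 32.060 = 144.188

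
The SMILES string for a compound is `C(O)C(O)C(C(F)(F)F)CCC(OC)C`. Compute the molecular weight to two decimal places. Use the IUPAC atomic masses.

Atom tally by fragment:
  HOCH2 → C:1 H:3 O:1
  CH(OH) → C:1 H:2 O:1
  CH(CF3) → C:2 H:1 F:3
  CH2 → C:1 H:2
  CH2 → C:1 H:2
  CH(OCH3) → C:2 H:4 O:1
  CH3 → C:1 H:3
Element totals:
  C: 9
  H: 17
  F: 3
  O: 3
Molecular formula: C9H17F3O3.
  M = 9(12.011) + 17(1.008) + 3(18.998) + 3(15.999)
    = 108.099 + 17.136 + 56.994 + 47.997 = 230.226

230.23 g/mol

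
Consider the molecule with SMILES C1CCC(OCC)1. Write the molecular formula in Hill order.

Atom tally by fragment:
  cyclobutane ring core → C:4 H:8
  (− 1 ring H displaced by substituents)
  + OC2H5 → C:2 H:5 O:1
Element totals:
  C: 6
  H: 12
  O: 1

C6H12O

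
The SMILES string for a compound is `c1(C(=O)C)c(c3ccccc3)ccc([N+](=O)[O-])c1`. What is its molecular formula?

Atom tally by fragment:
  benzene ring core → C:6 H:6
  (− 3 ring H displaced by substituents)
  + COCH3 → C:2 H:3 O:1
  + C6H5 → C:6 H:5
  + NO2 → N:1 O:2
Element totals:
  C: 14
  H: 11
  N: 1
  O: 3

C14H11NO3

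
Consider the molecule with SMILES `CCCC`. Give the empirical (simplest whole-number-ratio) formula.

Atom tally by fragment:
  CH3 → C:1 H:3
  CH2 → C:1 H:2
  CH2 → C:1 H:2
  CH3 → C:1 H:3
Element totals:
  C: 4
  H: 10
Molecular formula: C4H10.
gcd of subscripts = 2; dividing each by 2:
  C: 4/2 = 2
  H: 10/2 = 5

C2H5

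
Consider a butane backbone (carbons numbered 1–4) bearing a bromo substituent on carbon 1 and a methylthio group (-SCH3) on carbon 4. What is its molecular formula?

Atom tally by fragment:
  BrCH2 → C:1 H:2 Br:1
  CH2 → C:1 H:2
  CH2 → C:1 H:2
  CH2SCH3 → C:2 H:5 S:1
Element totals:
  C: 5
  H: 11
  Br: 1
  S: 1

C5H11BrS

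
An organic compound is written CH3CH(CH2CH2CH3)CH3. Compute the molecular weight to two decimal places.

86.18 g/mol

Element totals:
  C: 6
  H: 14
Molecular formula: C6H14.
  M = 6(12.011) + 14(1.008)
    = 72.066 + 14.112 = 86.178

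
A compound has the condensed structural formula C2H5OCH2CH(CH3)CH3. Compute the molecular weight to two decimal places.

Element totals:
  C: 6
  H: 14
  O: 1
Molecular formula: C6H14O.
  M = 6(12.011) + 14(1.008) + 15.999
    = 72.066 + 14.112 + 15.999 = 102.177

102.18 g/mol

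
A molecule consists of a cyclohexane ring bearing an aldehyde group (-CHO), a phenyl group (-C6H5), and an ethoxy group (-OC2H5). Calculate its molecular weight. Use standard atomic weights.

232.32 g/mol

Atom tally by fragment:
  cyclohexane ring core → C:6 H:12
  (− 3 ring H displaced by substituents)
  + CHO → C:1 H:1 O:1
  + C6H5 → C:6 H:5
  + OC2H5 → C:2 H:5 O:1
Element totals:
  C: 15
  H: 20
  O: 2
Molecular formula: C15H20O2.
  M = 15(12.011) + 20(1.008) + 2(15.999)
    = 180.165 + 20.160 + 31.998 = 232.323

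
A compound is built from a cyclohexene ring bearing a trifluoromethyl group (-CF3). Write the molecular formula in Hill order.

Atom tally by fragment:
  cyclohexene ring core → C:6 H:10
  (− 1 ring H displaced by substituents)
  + CF3 → C:1 F:3
Element totals:
  C: 7
  H: 9
  F: 3

C7H9F3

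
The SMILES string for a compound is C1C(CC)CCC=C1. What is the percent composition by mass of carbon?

Atom tally by fragment:
  cyclohexene ring core → C:6 H:10
  (− 1 ring H displaced by substituents)
  + C2H5 → C:2 H:5
Element totals:
  C: 8
  H: 14
Molecular formula: C8H14.
Molar mass = 110.200 g/mol.
Mass from C: 8 × 12.011 = 96.088 g/mol.
%C = 96.088 / 110.200 × 100 = 87.19%.

87.19%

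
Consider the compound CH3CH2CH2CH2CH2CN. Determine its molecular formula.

C6H11N

Element totals:
  C: 6
  H: 11
  N: 1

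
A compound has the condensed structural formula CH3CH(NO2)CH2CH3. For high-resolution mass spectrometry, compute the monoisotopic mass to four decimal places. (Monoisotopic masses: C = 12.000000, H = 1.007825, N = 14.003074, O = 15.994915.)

Atom tally by fragment:
  CH3 → C:1 H:3
  CH(NO2) → C:1 H:1 N:1 O:2
  CH2 → C:1 H:2
  CH3 → C:1 H:3
Element totals:
  C: 4
  H: 9
  N: 1
  O: 2
Molecular formula: C4H9NO2.
  M = 4(12.0) + 9(1.007825) + 14.003074 + 2(15.994915)
    = 48.000000 + 9.070425 + 14.003074 + 31.989830 = 103.063329

103.0633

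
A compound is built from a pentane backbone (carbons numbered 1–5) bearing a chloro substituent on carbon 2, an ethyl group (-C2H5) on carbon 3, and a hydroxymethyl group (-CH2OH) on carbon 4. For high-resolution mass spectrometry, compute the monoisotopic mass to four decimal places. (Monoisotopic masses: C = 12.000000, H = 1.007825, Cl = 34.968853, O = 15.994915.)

164.0968

Atom tally by fragment:
  CH3 → C:1 H:3
  CH(Cl) → C:1 H:1 Cl:1
  CH(C2H5) → C:3 H:6
  CH(CH2OH) → C:2 H:4 O:1
  CH3 → C:1 H:3
Element totals:
  C: 8
  H: 17
  Cl: 1
  O: 1
Molecular formula: C8H17ClO.
  M = 8(12.0) + 17(1.007825) + 34.968853 + 15.994915
    = 96.000000 + 17.133025 + 34.968853 + 15.994915 = 164.096793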